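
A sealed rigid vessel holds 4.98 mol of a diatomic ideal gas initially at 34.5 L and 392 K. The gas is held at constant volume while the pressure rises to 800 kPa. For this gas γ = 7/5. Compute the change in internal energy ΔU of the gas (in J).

P₁ = nRT₁/V₁ = 4.98×8.314×392/34.5 = 470 kPa.
Isochoric: V stays 34.5 L; P/T = const ⇒ T₂ = 667 K, P₂ = 800 kPa.
For an ideal gas ΔU = nCvΔT with Cv = (5/2)R = 20.8 J/(mol·K).
ΔU = 4.98×20.8×(667−392) = 28400 J.

28400 J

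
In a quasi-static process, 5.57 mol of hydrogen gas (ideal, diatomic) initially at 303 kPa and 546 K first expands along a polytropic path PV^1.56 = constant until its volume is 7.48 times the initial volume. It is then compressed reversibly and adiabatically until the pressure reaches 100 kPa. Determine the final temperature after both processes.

316 K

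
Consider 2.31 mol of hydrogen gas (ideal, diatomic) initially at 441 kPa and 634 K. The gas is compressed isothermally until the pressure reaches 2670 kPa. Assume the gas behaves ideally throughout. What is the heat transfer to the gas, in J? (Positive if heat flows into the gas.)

V₁ = nRT₁/P₁ = 2.31×8.314×634/441 = 27.6 L.
Isothermal: T stays 634 K; PV = const ⇒ V₂ = 4.56 L, P₂ = 2670 kPa.
ΔU = 0 (ideal gas, T constant).
W = nRT ln(V₂/V₁) = 2.31×8.314×634×ln(0.165) = -21900 J.
Q = ΔU + W = -21900 J.

-21900 J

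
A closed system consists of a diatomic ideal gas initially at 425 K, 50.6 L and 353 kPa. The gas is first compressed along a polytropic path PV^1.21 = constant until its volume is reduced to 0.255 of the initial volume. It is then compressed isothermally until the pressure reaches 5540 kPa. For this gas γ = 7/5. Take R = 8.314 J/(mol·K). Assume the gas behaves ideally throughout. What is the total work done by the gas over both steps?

-54400 J

n = P₁V₁/(RT₁) = 353×50.6/(8.314×425) = 5.06 mol.
Step 1 — Polytropic n=1.21: T₂ = T₁(V₁/V₂)^(n−1) = 425×(3.92)^0.21 = 566 K; P₂ = P₁(V₁/V₂)^n = 1840 kPa.
W = (P₁V₁−P₂V₂)/(n−1) = (353×50.6−1840×12.9)/0.21 = -28300 J.
ΔU = nCvΔT = 5.06×20.8×(566−425) = 14800 J.
Q = ΔU + W = -13400 J.
State after step 1: P = 1840 kPa, V = 12.9 L, T = 566 K.
Step 2 — Isothermal: T stays 566 K; PV = const ⇒ V₂ = 4.30 L, P₂ = 5540 kPa.
ΔU = 0 (ideal gas, T constant).
W = nRT ln(V₂/V₁) = 5.06×8.314×566×ln(0.333) = -26200 J.
Q = ΔU + W = -26200 J.
Net over both steps: W = -54400 J, Q = -39600 J, ΔU = 14800 J.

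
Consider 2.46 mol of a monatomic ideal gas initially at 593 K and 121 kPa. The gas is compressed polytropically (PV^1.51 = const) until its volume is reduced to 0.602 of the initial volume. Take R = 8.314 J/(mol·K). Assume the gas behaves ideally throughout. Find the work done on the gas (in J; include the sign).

7030 J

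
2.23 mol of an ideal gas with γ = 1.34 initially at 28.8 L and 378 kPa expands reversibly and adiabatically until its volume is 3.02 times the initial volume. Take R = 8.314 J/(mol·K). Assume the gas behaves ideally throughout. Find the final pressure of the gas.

86.0 kPa

T₁ = P₁V₁/(nR) = 378×28.8/(2.23×8.314) = 587 K.
Adiabatic: TV^(γ−1) = const ⇒ T₂ = 587×(0.331)^0.340 = 403 K; PV^γ = const ⇒ P₂ = 86.0 kPa.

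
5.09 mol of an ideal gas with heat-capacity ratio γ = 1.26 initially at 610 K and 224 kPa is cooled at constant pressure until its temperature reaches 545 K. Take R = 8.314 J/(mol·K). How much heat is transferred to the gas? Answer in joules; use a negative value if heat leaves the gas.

V₁ = nRT₁/P₁ = 5.09×8.314×610/224 = 115 L.
Isobaric: P stays 224 kPa; V/T = const ⇒ T₂ = 545 K, V₂ = 103 L.
W = PΔV = 224×(103−115) kPa·L = -2750 J.
ΔU = nCvΔT = 5.09×32.0×(545−610) = -10600 J.
Q = ΔU + W = nCpΔT = -13300 J.

-13300 J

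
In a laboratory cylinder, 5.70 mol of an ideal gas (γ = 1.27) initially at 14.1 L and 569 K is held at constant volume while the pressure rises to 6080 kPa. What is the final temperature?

1810 K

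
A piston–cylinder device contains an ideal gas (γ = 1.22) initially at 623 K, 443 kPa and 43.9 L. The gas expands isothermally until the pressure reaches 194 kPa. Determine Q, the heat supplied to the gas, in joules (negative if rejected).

n = P₁V₁/(RT₁) = 443×43.9/(8.314×623) = 3.75 mol.
Isothermal: T stays 623 K; PV = const ⇒ V₂ = 100 L, P₂ = 194 kPa.
ΔU = 0 (ideal gas, T constant).
W = nRT ln(V₂/V₁) = 3.75×8.314×623×ln(2.28) = 16100 J.
Q = ΔU + W = 16100 J.

16100 J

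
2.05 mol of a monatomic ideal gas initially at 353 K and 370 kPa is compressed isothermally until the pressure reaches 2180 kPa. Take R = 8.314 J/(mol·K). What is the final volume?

2.76 L

V₁ = nRT₁/P₁ = 2.05×8.314×353/370 = 16.3 L.
Isothermal: T stays 353 K; PV = const ⇒ V₂ = 2.76 L, P₂ = 2180 kPa.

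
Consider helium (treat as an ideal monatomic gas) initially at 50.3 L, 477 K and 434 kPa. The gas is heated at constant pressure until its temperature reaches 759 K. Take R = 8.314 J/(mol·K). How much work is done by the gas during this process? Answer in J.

12900 J

n = P₁V₁/(RT₁) = 434×50.3/(8.314×477) = 5.50 mol.
Isobaric: P stays 434 kPa; V/T = const ⇒ T₂ = 759 K, V₂ = 80.0 L.
W = PΔV = 434×(80.0−50.3) kPa·L = 12900 J.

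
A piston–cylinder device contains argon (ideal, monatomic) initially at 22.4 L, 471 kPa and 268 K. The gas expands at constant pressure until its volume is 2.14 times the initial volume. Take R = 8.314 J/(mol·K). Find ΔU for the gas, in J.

n = P₁V₁/(RT₁) = 471×22.4/(8.314×268) = 4.74 mol.
Isobaric: P stays 471 kPa; V/T = const ⇒ T₂ = 574 K, V₂ = 47.9 L.
For an ideal gas ΔU = nCvΔT with Cv = (3/2)R = 12.5 J/(mol·K).
ΔU = 4.74×12.5×(574−268) = 18000 J.

18000 J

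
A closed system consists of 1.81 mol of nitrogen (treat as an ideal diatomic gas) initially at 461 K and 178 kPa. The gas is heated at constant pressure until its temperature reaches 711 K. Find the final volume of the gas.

60.1 L

V₁ = nRT₁/P₁ = 1.81×8.314×461/178 = 39.0 L.
Isobaric: P stays 178 kPa; V/T = const ⇒ T₂ = 711 K, V₂ = 60.1 L.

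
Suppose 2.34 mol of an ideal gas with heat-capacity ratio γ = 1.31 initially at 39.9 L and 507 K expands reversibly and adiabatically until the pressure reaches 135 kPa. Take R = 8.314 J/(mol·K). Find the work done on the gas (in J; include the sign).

-4240 J

P₁ = nRT₁/V₁ = 2.34×8.314×507/39.9 = 247 kPa.
Adiabatic: T₂/T₁ = (P₂/P₁)^((γ−1)/γ) ⇒ T₂ = 507×(0.546)^0.237 = 439 K; V₂ = 63.3 L.
ΔU = nCvΔT = 2.34×26.8×(439−507) = -4240 J.
Q = 0 for an adiabatic process, so W = −ΔU = 4240 J.
Work done on the gas = −W_by = -4240 J.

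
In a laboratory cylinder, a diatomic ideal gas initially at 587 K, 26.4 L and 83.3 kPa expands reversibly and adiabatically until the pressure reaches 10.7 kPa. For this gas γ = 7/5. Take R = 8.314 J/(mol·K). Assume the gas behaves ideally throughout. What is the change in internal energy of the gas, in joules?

-2440 J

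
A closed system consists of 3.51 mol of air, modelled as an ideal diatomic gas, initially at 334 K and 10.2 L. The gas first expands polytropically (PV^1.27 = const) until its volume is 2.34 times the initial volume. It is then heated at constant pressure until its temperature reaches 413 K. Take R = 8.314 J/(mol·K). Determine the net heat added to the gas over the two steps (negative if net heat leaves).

P₁ = nRT₁/V₁ = 3.51×8.314×334/10.2 = 956 kPa.
Step 1 — Polytropic n=1.27: T₂ = T₁(V₁/V₂)^(n−1) = 334×(0.427)^0.27 = 265 K; P₂ = P₁(V₁/V₂)^n = 325 kPa.
W = (P₁V₁−P₂V₂)/(n−1) = (956×10.2−325×23.9)/0.27 = 7400 J.
ΔU = nCvΔT = 3.51×20.8×(265−334) = -5000 J.
Q = ΔU + W = 2410 J.
State after step 1: P = 325 kPa, V = 23.9 L, T = 265 K.
Step 2 — Isobaric: P stays 325 kPa; V/T = const ⇒ T₂ = 413 K, V₂ = 37.1 L.
W = PΔV = 325×(37.1−23.9) kPa·L = 4300 J.
ΔU = nCvΔT = 3.51×20.8×(413−265) = 10800 J.
Q = ΔU + W = nCpΔT = 15100 J.
Net over both steps: W = 11700 J, Q = 17500 J, ΔU = 5760 J.

17500 J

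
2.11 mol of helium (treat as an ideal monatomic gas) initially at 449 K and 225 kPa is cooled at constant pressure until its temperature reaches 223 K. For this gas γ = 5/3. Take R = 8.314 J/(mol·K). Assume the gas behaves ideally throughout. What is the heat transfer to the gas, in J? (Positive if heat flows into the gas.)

-9910 J

V₁ = nRT₁/P₁ = 2.11×8.314×449/225 = 35.0 L.
Isobaric: P stays 225 kPa; V/T = const ⇒ T₂ = 223 K, V₂ = 17.4 L.
W = PΔV = 225×(17.4−35.0) kPa·L = -3960 J.
ΔU = nCvΔT = 2.11×12.5×(223−449) = -5950 J.
Q = ΔU + W = nCpΔT = -9910 J.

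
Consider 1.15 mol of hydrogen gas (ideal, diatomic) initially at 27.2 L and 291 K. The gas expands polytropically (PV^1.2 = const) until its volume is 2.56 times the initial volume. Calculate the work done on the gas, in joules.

-2380 J

P₁ = nRT₁/V₁ = 1.15×8.314×291/27.2 = 102 kPa.
Polytropic n=1.2: T₂ = T₁(V₁/V₂)^(n−1) = 291×(0.391)^0.20 = 241 K; P₂ = P₁(V₁/V₂)^n = 33.1 kPa.
W = (P₁V₁−P₂V₂)/(n−1) = (102×27.2−33.1×69.6)/0.20 = 2380 J.
Work done on the gas = −W_by = -2380 J.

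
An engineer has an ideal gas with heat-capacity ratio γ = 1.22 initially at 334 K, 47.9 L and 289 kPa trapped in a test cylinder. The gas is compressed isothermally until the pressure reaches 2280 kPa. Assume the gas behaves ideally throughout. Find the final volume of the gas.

Isothermal: T stays 334 K; PV = const ⇒ V₂ = 6.07 L, P₂ = 2280 kPa.

6.07 L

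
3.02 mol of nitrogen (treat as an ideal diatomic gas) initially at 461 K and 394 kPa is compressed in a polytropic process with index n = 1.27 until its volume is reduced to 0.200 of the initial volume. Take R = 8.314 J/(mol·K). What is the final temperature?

V₁ = nRT₁/P₁ = 3.02×8.314×461/394 = 29.4 L.
Polytropic n=1.27: T₂ = T₁(V₁/V₂)^(n−1) = 461×(5.00)^0.27 = 712 K; P₂ = P₁(V₁/V₂)^n = 3040 kPa.

712 K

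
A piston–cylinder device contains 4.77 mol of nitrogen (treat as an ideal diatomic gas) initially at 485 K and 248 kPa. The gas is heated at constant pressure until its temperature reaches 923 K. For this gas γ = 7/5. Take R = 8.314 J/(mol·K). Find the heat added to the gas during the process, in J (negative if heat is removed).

V₁ = nRT₁/P₁ = 4.77×8.314×485/248 = 77.6 L.
Isobaric: P stays 248 kPa; V/T = const ⇒ T₂ = 923 K, V₂ = 148 L.
W = PΔV = 248×(148−77.6) kPa·L = 17400 J.
ΔU = nCvΔT = 4.77×20.8×(923−485) = 43400 J.
Q = ΔU + W = nCpΔT = 60800 J.

60800 J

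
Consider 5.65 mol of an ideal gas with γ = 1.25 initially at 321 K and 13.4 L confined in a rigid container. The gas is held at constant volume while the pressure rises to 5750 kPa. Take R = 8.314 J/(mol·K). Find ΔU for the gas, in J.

248000 J

P₁ = nRT₁/V₁ = 5.65×8.314×321/13.4 = 1130 kPa.
Isochoric: V stays 13.4 L; P/T = const ⇒ T₂ = 1640 K, P₂ = 5750 kPa.
For an ideal gas ΔU = nCvΔT with Cv = R/(γ−1) = 33.3 J/(mol·K).
ΔU = 5.65×33.3×(1640−321) = 248000 J.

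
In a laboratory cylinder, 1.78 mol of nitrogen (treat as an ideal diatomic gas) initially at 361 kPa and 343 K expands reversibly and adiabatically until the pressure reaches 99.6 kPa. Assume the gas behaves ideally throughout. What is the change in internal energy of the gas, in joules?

V₁ = nRT₁/P₁ = 1.78×8.314×343/361 = 14.1 L.
Adiabatic: T₂/T₁ = (P₂/P₁)^((γ−1)/γ) ⇒ T₂ = 343×(0.276)^0.286 = 237 K; V₂ = 35.3 L.
For an ideal gas ΔU = nCvΔT with Cv = (5/2)R = 20.8 J/(mol·K).
ΔU = 1.78×20.8×(237−343) = -3910 J.

-3910 J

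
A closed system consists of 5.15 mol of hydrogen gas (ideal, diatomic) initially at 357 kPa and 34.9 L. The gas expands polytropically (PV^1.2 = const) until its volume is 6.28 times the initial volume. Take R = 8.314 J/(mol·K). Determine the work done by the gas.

T₁ = P₁V₁/(nR) = 357×34.9/(5.15×8.314) = 291 K.
Polytropic n=1.2: T₂ = T₁(V₁/V₂)^(n−1) = 291×(0.159)^0.20 = 202 K; P₂ = P₁(V₁/V₂)^n = 39.4 kPa.
W = (P₁V₁−P₂V₂)/(n−1) = (357×34.9−39.4×219)/0.20 = 19200 J.

19200 J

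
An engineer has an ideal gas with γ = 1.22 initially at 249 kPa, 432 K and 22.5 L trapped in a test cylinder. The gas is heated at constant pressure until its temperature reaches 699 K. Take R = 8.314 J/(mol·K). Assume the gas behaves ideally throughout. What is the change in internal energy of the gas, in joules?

15700 J

n = P₁V₁/(RT₁) = 249×22.5/(8.314×432) = 1.56 mol.
Isobaric: P stays 249 kPa; V/T = const ⇒ T₂ = 699 K, V₂ = 36.4 L.
For an ideal gas ΔU = nCvΔT with Cv = R/(γ−1) = 37.8 J/(mol·K).
ΔU = 1.56×37.8×(699−432) = 15700 J.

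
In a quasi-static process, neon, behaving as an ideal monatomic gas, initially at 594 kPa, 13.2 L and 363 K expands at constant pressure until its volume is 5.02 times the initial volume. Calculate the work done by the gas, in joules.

n = P₁V₁/(RT₁) = 594×13.2/(8.314×363) = 2.60 mol.
Isobaric: P stays 594 kPa; V/T = const ⇒ T₂ = 1820 K, V₂ = 66.3 L.
W = PΔV = 594×(66.3−13.2) kPa·L = 31500 J.

31500 J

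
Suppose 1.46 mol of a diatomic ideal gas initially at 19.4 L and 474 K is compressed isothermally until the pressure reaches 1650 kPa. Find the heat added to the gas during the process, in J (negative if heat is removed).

-9870 J

P₁ = nRT₁/V₁ = 1.46×8.314×474/19.4 = 297 kPa.
Isothermal: T stays 474 K; PV = const ⇒ V₂ = 3.49 L, P₂ = 1650 kPa.
ΔU = 0 (ideal gas, T constant).
W = nRT ln(V₂/V₁) = 1.46×8.314×474×ln(0.180) = -9870 J.
Q = ΔU + W = -9870 J.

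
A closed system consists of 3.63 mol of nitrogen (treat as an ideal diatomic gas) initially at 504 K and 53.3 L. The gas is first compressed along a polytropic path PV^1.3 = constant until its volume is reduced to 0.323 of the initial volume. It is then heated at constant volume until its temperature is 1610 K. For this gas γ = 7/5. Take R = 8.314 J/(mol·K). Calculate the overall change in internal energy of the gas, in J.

83400 J

P₁ = nRT₁/V₁ = 3.63×8.314×504/53.3 = 285 kPa.
Step 1 — Polytropic n=1.3: T₂ = T₁(V₁/V₂)^(n−1) = 504×(3.10)^0.30 = 707 K; P₂ = P₁(V₁/V₂)^n = 1240 kPa.
W = (P₁V₁−P₂V₂)/(n−1) = (285×53.3−1240×17.2)/0.30 = -20500 J.
ΔU = nCvΔT = 3.63×20.8×(707−504) = 15300 J.
Q = ΔU + W = -5120 J.
State after step 1: P = 1240 kPa, V = 17.2 L, T = 707 K.
Step 2 — Isochoric: V stays 17.2 L; P/T = const ⇒ T₂ = 1610 K, P₂ = 2820 kPa.
W = 0 (no volume change).
ΔU = nCvΔT = 3.63×20.8×(1610−707) = 68100 J.
Q = ΔU = 68100 J.
Net over both steps: W = -20500 J, Q = 63000 J, ΔU = 83400 J.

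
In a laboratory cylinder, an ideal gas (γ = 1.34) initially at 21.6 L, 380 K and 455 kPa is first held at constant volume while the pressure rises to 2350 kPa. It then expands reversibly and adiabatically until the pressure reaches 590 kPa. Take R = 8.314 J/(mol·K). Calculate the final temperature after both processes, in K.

1380 K

n = P₁V₁/(RT₁) = 455×21.6/(8.314×380) = 3.11 mol.
Step 1 — Isochoric: V stays 21.6 L; P/T = const ⇒ T₂ = 1960 K, P₂ = 2350 kPa.
W = 0 (no volume change).
ΔU = nCvΔT = 3.11×24.5×(1960−380) = 120000 J.
Q = ΔU = 120000 J.
State after step 1: P = 2350 kPa, V = 21.6 L, T = 1960 K.
Step 2 — Adiabatic: T₂/T₁ = (P₂/P₁)^((γ−1)/γ) ⇒ T₂ = 1960×(0.251)^0.254 = 1380 K; V₂ = 60.6 L.
ΔU = nCvΔT = 3.11×24.5×(1380−1960) = -44200 J.
Q = 0 for an adiabatic process, so W = −ΔU = 44200 J.
Net over both steps: W = 44200 J, Q = 120000 J, ΔU = 76200 J.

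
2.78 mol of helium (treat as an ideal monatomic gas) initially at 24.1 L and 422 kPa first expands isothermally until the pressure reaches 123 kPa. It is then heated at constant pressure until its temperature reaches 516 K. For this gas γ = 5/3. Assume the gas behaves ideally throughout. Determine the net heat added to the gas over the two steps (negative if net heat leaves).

T₁ = P₁V₁/(nR) = 422×24.1/(2.78×8.314) = 440 K.
Step 1 — Isothermal: T stays 440 K; PV = const ⇒ V₂ = 82.7 L, P₂ = 123 kPa.
ΔU = 0 (ideal gas, T constant).
W = nRT ln(V₂/V₁) = 2.78×8.314×440×ln(3.43) = 12500 J.
Q = ΔU + W = 12500 J.
State after step 1: P = 123 kPa, V = 82.7 L, T = 440 K.
Step 2 — Isobaric: P stays 123 kPa; V/T = const ⇒ T₂ = 516 K, V₂ = 97.0 L.
W = PΔV = 123×(97.0−82.7) kPa·L = 1760 J.
ΔU = nCvΔT = 2.78×12.5×(516−440) = 2630 J.
Q = ΔU + W = nCpΔT = 4390 J.
Net over both steps: W = 14300 J, Q = 16900 J, ΔU = 2630 J.

16900 J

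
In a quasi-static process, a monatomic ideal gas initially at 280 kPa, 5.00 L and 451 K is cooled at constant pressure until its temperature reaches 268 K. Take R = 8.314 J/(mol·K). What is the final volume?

Isobaric: P stays 280 kPa; V/T = const ⇒ T₂ = 268 K, V₂ = 2.97 L.

2.97 L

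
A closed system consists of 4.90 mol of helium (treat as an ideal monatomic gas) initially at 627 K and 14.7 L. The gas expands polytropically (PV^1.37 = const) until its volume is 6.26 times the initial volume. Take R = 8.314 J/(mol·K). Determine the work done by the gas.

34000 J

P₁ = nRT₁/V₁ = 4.90×8.314×627/14.7 = 1740 kPa.
Polytropic n=1.37: T₂ = T₁(V₁/V₂)^(n−1) = 627×(0.160)^0.37 = 318 K; P₂ = P₁(V₁/V₂)^n = 141 kPa.
W = (P₁V₁−P₂V₂)/(n−1) = (1740×14.7−141×92.0)/0.37 = 34000 J.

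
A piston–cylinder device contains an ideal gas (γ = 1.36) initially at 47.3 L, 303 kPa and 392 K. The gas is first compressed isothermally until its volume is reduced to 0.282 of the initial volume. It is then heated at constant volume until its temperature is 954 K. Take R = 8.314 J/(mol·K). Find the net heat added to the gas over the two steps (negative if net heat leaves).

n = P₁V₁/(RT₁) = 303×47.3/(8.314×392) = 4.40 mol.
Step 1 — Isothermal: T stays 392 K; PV = const ⇒ V₂ = 13.3 L, P₂ = 1070 kPa.
ΔU = 0 (ideal gas, T constant).
W = nRT ln(V₂/V₁) = 4.40×8.314×392×ln(0.282) = -18100 J.
Q = ΔU + W = -18100 J.
State after step 1: P = 1070 kPa, V = 13.3 L, T = 392 K.
Step 2 — Isochoric: V stays 13.3 L; P/T = const ⇒ T₂ = 954 K, P₂ = 2610 kPa.
W = 0 (no volume change).
ΔU = nCvΔT = 4.40×23.1×(954−392) = 57100 J.
Q = ΔU = 57100 J.
Net over both steps: W = -18100 J, Q = 38900 J, ΔU = 57100 J.

38900 J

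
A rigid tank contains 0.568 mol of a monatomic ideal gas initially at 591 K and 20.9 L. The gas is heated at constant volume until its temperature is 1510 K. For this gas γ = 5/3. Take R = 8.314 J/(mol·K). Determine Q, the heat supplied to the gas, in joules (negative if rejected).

6510 J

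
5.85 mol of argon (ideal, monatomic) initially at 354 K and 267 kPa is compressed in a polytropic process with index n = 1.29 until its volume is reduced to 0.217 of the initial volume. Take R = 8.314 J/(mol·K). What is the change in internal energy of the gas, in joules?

V₁ = nRT₁/P₁ = 5.85×8.314×354/267 = 64.5 L.
Polytropic n=1.29: T₂ = T₁(V₁/V₂)^(n−1) = 354×(4.61)^0.29 = 551 K; P₂ = P₁(V₁/V₂)^n = 1920 kPa.
For an ideal gas ΔU = nCvΔT with Cv = (3/2)R = 12.5 J/(mol·K).
ΔU = 5.85×12.5×(551−354) = 14400 J.

14400 J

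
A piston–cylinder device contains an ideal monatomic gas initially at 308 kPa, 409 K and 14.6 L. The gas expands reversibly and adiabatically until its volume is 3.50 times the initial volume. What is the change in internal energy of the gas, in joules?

-3820 J

n = P₁V₁/(RT₁) = 308×14.6/(8.314×409) = 1.32 mol.
Adiabatic: TV^(γ−1) = const ⇒ T₂ = 409×(0.286)^0.667 = 177 K; PV^γ = const ⇒ P₂ = 38.2 kPa.
For an ideal gas ΔU = nCvΔT with Cv = (3/2)R = 12.5 J/(mol·K).
ΔU = 1.32×12.5×(177−409) = -3820 J.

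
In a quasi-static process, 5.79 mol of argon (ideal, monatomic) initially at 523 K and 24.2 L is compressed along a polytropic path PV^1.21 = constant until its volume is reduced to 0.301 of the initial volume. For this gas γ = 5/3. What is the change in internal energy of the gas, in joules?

P₁ = nRT₁/V₁ = 5.79×8.314×523/24.2 = 1040 kPa.
Polytropic n=1.21: T₂ = T₁(V₁/V₂)^(n−1) = 523×(3.32)^0.21 = 673 K; P₂ = P₁(V₁/V₂)^n = 4450 kPa.
For an ideal gas ΔU = nCvΔT with Cv = (3/2)R = 12.5 J/(mol·K).
ΔU = 5.79×12.5×(673−523) = 10800 J.

10800 J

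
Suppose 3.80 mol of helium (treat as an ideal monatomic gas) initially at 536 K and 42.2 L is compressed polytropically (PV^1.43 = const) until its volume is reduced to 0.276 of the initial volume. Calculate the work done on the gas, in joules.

P₁ = nRT₁/V₁ = 3.80×8.314×536/42.2 = 401 kPa.
Polytropic n=1.43: T₂ = T₁(V₁/V₂)^(n−1) = 536×(3.62)^0.43 = 932 K; P₂ = P₁(V₁/V₂)^n = 2530 kPa.
W = (P₁V₁−P₂V₂)/(n−1) = (401×42.2−2530×11.6)/0.43 = -29100 J.
Work done on the gas = −W_by = 29100 J.

29100 J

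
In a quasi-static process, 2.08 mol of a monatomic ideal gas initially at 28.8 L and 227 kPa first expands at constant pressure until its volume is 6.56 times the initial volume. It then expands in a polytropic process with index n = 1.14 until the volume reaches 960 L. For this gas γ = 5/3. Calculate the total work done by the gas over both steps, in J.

98700 J

T₁ = P₁V₁/(nR) = 227×28.8/(2.08×8.314) = 378 K.
Step 1 — Isobaric: P stays 227 kPa; V/T = const ⇒ T₂ = 2480 K, V₂ = 189 L.
W = PΔV = 227×(189−28.8) kPa·L = 36300 J.
ΔU = nCvΔT = 2.08×12.5×(2480−378) = 54500 J.
Q = ΔU + W = nCpΔT = 90900 J.
State after step 1: P = 227 kPa, V = 189 L, T = 2480 K.
Step 2 — Polytropic n=1.14: T₂ = T₁(V₁/V₂)^(n−1) = 2480×(0.197)^0.14 = 1980 K; P₂ = P₁(V₁/V₂)^n = 35.6 kPa.
W = (P₁V₁−P₂V₂)/(n−1) = (227×189−35.6×960)/0.14 = 62400 J.
ΔU = nCvΔT = 2.08×12.5×(1980−2480) = -13100 J.
Q = ΔU + W = 49300 J.
Net over both steps: W = 98700 J, Q = 140000 J, ΔU = 41400 J.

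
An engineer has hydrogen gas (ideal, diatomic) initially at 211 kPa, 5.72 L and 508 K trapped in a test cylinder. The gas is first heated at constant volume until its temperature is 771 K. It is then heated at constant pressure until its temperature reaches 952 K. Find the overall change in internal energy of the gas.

n = P₁V₁/(RT₁) = 211×5.72/(8.314×508) = 0.286 mol.
Step 1 — Isochoric: V stays 5.72 L; P/T = const ⇒ T₂ = 771 K, P₂ = 320 kPa.
W = 0 (no volume change).
ΔU = nCvΔT = 0.286×20.8×(771−508) = 1560 J.
Q = ΔU = 1560 J.
State after step 1: P = 320 kPa, V = 5.72 L, T = 771 K.
Step 2 — Isobaric: P stays 320 kPa; V/T = const ⇒ T₂ = 952 K, V₂ = 7.06 L.
W = PΔV = 320×(7.06−5.72) kPa·L = 430 J.
ΔU = nCvΔT = 0.286×20.8×(952−771) = 1080 J.
Q = ΔU + W = nCpΔT = 1510 J.
Net over both steps: W = 430 J, Q = 3070 J, ΔU = 2640 J.

2640 J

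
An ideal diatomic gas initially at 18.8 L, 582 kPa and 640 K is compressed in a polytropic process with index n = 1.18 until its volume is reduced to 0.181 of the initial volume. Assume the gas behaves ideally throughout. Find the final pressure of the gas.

4370 kPa

Polytropic n=1.18: T₂ = T₁(V₁/V₂)^(n−1) = 640×(5.52)^0.18 = 871 K; P₂ = P₁(V₁/V₂)^n = 4370 kPa.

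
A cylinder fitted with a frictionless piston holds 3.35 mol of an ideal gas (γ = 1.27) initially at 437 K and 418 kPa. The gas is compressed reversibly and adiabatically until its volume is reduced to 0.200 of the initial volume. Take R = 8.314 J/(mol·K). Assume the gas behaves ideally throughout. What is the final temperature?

675 K

V₁ = nRT₁/P₁ = 3.35×8.314×437/418 = 29.1 L.
Adiabatic: TV^(γ−1) = const ⇒ T₂ = 437×(5.00)^0.270 = 675 K; PV^γ = const ⇒ P₂ = 3230 kPa.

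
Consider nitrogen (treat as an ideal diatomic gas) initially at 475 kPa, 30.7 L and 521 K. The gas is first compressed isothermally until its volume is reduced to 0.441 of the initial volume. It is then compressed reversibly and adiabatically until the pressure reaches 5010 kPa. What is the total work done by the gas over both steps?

n = P₁V₁/(RT₁) = 475×30.7/(8.314×521) = 3.37 mol.
Step 1 — Isothermal: T stays 521 K; PV = const ⇒ V₂ = 13.5 L, P₂ = 1080 kPa.
ΔU = 0 (ideal gas, T constant).
W = nRT ln(V₂/V₁) = 3.37×8.314×521×ln(0.441) = -11900 J.
Q = ΔU + W = -11900 J.
State after step 1: P = 1080 kPa, V = 13.5 L, T = 521 K.
Step 2 — Adiabatic: T₂/T₁ = (P₂/P₁)^((γ−1)/γ) ⇒ T₂ = 521×(4.65)^0.286 = 808 K; V₂ = 4.52 L.
ΔU = nCvΔT = 3.37×20.8×(808−521) = 20100 J.
Q = 0 for an adiabatic process, so W = −ΔU = -20100 J.
Net over both steps: W = -32000 J, Q = -11900 J, ΔU = 20100 J.

-32000 J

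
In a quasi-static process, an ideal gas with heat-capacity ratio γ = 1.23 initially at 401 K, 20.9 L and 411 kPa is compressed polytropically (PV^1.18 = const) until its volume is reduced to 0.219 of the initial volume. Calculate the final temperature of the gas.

527 K

Polytropic n=1.18: T₂ = T₁(V₁/V₂)^(n−1) = 401×(4.57)^0.18 = 527 K; P₂ = P₁(V₁/V₂)^n = 2470 kPa.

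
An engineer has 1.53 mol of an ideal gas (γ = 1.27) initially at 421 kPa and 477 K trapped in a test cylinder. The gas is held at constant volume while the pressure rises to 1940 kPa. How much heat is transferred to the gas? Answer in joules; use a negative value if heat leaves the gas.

81100 J

V₁ = nRT₁/P₁ = 1.53×8.314×477/421 = 14.4 L.
Isochoric: V stays 14.4 L; P/T = const ⇒ T₂ = 2200 K, P₂ = 1940 kPa.
W = 0 (no volume change).
ΔU = nCvΔT = 1.53×30.8×(2200−477) = 81100 J.
Q = ΔU = 81100 J.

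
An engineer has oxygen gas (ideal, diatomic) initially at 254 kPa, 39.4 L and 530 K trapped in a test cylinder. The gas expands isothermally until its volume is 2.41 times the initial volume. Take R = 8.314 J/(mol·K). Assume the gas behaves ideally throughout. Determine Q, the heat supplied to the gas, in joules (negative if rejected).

8800 J

n = P₁V₁/(RT₁) = 254×39.4/(8.314×530) = 2.27 mol.
Isothermal: T stays 530 K; PV = const ⇒ V₂ = 95.0 L, P₂ = 105 kPa.
ΔU = 0 (ideal gas, T constant).
W = nRT ln(V₂/V₁) = 2.27×8.314×530×ln(2.41) = 8800 J.
Q = ΔU + W = 8800 J.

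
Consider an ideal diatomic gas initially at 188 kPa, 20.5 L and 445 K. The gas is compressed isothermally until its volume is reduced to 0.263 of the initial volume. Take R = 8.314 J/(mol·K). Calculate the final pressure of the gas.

Isothermal: T stays 445 K; PV = const ⇒ V₂ = 5.39 L, P₂ = 715 kPa.

715 kPa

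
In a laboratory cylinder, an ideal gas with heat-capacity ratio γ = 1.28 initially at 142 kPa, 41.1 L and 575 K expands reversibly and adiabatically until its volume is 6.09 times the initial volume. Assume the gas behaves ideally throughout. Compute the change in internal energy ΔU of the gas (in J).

-8280 J

n = P₁V₁/(RT₁) = 142×41.1/(8.314×575) = 1.22 mol.
Adiabatic: TV^(γ−1) = const ⇒ T₂ = 575×(0.164)^0.280 = 347 K; PV^γ = const ⇒ P₂ = 14.1 kPa.
For an ideal gas ΔU = nCvΔT with Cv = R/(γ−1) = 29.7 J/(mol·K).
ΔU = 1.22×29.7×(347−575) = -8280 J.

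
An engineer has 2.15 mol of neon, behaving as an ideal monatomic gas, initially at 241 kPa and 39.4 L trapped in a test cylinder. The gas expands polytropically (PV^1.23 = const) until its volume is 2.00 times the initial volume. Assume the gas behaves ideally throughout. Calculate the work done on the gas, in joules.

T₁ = P₁V₁/(nR) = 241×39.4/(2.15×8.314) = 531 K.
Polytropic n=1.23: T₂ = T₁(V₁/V₂)^(n−1) = 531×(0.500)^0.23 = 453 K; P₂ = P₁(V₁/V₂)^n = 103 kPa.
W = (P₁V₁−P₂V₂)/(n−1) = (241×39.4−103×78.8)/0.23 = 6080 J.
Work done on the gas = −W_by = -6080 J.

-6080 J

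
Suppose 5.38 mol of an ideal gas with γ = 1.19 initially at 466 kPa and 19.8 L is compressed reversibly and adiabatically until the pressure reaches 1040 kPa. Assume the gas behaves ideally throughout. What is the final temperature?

T₁ = P₁V₁/(nR) = 466×19.8/(5.38×8.314) = 206 K.
Adiabatic: T₂/T₁ = (P₂/P₁)^((γ−1)/γ) ⇒ T₂ = 206×(2.23)^0.160 = 234 K; V₂ = 10.1 L.

234 K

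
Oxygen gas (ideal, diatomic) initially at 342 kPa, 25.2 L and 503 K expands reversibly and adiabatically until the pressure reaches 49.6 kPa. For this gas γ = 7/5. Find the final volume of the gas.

Adiabatic: T₂/T₁ = (P₂/P₁)^((γ−1)/γ) ⇒ T₂ = 503×(0.145)^0.286 = 290 K; V₂ = 100 L.

100 L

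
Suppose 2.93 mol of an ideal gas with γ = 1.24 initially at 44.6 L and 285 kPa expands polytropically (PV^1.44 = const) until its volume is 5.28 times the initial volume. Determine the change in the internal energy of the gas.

-27500 J

T₁ = P₁V₁/(nR) = 285×44.6/(2.93×8.314) = 522 K.
Polytropic n=1.44: T₂ = T₁(V₁/V₂)^(n−1) = 522×(0.189)^0.44 = 251 K; P₂ = P₁(V₁/V₂)^n = 26.0 kPa.
For an ideal gas ΔU = nCvΔT with Cv = R/(γ−1) = 34.6 J/(mol·K).
ΔU = 2.93×34.6×(251−522) = -27500 J.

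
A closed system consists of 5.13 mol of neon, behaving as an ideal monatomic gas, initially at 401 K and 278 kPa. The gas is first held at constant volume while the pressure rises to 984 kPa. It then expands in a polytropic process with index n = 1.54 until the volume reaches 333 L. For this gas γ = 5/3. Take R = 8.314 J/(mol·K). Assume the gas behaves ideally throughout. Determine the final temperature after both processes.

570 K

V₁ = nRT₁/P₁ = 5.13×8.314×401/278 = 61.5 L.
Step 1 — Isochoric: V stays 61.5 L; P/T = const ⇒ T₂ = 1420 K, P₂ = 984 kPa.
W = 0 (no volume change).
ΔU = nCvΔT = 5.13×12.5×(1420−401) = 65200 J.
Q = ΔU = 65200 J.
State after step 1: P = 984 kPa, V = 61.5 L, T = 1420 K.
Step 2 — Polytropic n=1.54: T₂ = T₁(V₁/V₂)^(n−1) = 1420×(0.185)^0.54 = 570 K; P₂ = P₁(V₁/V₂)^n = 73.0 kPa.
W = (P₁V₁−P₂V₂)/(n−1) = (984×61.5−73.0×333)/0.54 = 67100 J.
ΔU = nCvΔT = 5.13×12.5×(570−1420) = -54300 J.
Q = ΔU + W = 12700 J.
Net over both steps: W = 67100 J, Q = 77900 J, ΔU = 10800 J.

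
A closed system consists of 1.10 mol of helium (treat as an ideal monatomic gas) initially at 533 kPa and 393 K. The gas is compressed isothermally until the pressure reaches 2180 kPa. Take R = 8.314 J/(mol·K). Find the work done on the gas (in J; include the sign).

5060 J

V₁ = nRT₁/P₁ = 1.10×8.314×393/533 = 6.74 L.
Isothermal: T stays 393 K; PV = const ⇒ V₂ = 1.65 L, P₂ = 2180 kPa.
W = nRT ln(V₂/V₁) = 1.10×8.314×393×ln(0.244) = -5060 J.
Work done on the gas = −W_by = 5060 J.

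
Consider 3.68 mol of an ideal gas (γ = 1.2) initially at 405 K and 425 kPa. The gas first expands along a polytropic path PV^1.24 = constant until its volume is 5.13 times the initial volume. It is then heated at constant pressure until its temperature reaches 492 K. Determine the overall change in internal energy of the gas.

13300 J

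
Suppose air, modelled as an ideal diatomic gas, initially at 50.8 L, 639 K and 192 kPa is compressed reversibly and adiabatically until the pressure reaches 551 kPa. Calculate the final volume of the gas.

Adiabatic: T₂/T₁ = (P₂/P₁)^((γ−1)/γ) ⇒ T₂ = 639×(2.87)^0.286 = 864 K; V₂ = 23.9 L.

23.9 L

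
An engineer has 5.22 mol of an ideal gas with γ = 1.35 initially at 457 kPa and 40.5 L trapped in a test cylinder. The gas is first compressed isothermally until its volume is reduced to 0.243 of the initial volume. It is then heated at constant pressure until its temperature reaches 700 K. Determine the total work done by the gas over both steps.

-14300 J

T₁ = P₁V₁/(nR) = 457×40.5/(5.22×8.314) = 426 K.
Step 1 — Isothermal: T stays 426 K; PV = const ⇒ V₂ = 9.84 L, P₂ = 1880 kPa.
ΔU = 0 (ideal gas, T constant).
W = nRT ln(V₂/V₁) = 5.22×8.314×426×ln(0.243) = -26200 J.
Q = ΔU + W = -26200 J.
State after step 1: P = 1880 kPa, V = 9.84 L, T = 426 K.
Step 2 — Isobaric: P stays 1880 kPa; V/T = const ⇒ T₂ = 700 K, V₂ = 16.2 L.
W = PΔV = 1880×(16.2−9.84) kPa·L = 11900 J.
ΔU = nCvΔT = 5.22×23.8×(700−426) = 33900 J.
Q = ΔU + W = nCpΔT = 45800 J.
Net over both steps: W = -14300 J, Q = 19600 J, ΔU = 33900 J.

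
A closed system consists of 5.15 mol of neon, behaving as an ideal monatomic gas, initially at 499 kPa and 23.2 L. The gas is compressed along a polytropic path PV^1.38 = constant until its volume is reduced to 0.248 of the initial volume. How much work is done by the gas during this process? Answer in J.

-21300 J

T₁ = P₁V₁/(nR) = 499×23.2/(5.15×8.314) = 270 K.
Polytropic n=1.38: T₂ = T₁(V₁/V₂)^(n−1) = 270×(4.03)^0.38 = 459 K; P₂ = P₁(V₁/V₂)^n = 3420 kPa.
W = (P₁V₁−P₂V₂)/(n−1) = (499×23.2−3420×5.75)/0.38 = -21300 J.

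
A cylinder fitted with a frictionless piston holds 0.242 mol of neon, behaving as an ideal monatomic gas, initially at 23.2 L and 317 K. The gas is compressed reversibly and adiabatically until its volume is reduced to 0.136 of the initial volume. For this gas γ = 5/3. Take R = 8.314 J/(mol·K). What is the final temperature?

1200 K

P₁ = nRT₁/V₁ = 0.242×8.314×317/23.2 = 27.5 kPa.
Adiabatic: TV^(γ−1) = const ⇒ T₂ = 317×(7.35)^0.667 = 1200 K; PV^γ = const ⇒ P₂ = 764 kPa.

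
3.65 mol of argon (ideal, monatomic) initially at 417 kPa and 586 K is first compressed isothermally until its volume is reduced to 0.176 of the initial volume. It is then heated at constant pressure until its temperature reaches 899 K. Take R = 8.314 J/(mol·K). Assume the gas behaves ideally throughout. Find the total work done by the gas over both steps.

-21400 J

V₁ = nRT₁/P₁ = 3.65×8.314×586/417 = 42.6 L.
Step 1 — Isothermal: T stays 586 K; PV = const ⇒ V₂ = 7.51 L, P₂ = 2370 kPa.
ΔU = 0 (ideal gas, T constant).
W = nRT ln(V₂/V₁) = 3.65×8.314×586×ln(0.176) = -30900 J.
Q = ΔU + W = -30900 J.
State after step 1: P = 2370 kPa, V = 7.51 L, T = 586 K.
Step 2 — Isobaric: P stays 2370 kPa; V/T = const ⇒ T₂ = 899 K, V₂ = 11.5 L.
W = PΔV = 2370×(11.5−7.51) kPa·L = 9500 J.
ΔU = nCvΔT = 3.65×12.5×(899−586) = 14200 J.
Q = ΔU + W = nCpΔT = 23700 J.
Net over both steps: W = -21400 J, Q = -7150 J, ΔU = 14200 J.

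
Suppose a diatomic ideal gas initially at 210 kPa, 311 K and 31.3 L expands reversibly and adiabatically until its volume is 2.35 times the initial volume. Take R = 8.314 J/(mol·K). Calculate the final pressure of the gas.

Adiabatic: TV^(γ−1) = const ⇒ T₂ = 311×(0.426)^0.400 = 221 K; PV^γ = const ⇒ P₂ = 63.5 kPa.

63.5 kPa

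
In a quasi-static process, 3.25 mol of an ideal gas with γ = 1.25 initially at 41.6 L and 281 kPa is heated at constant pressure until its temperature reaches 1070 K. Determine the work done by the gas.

17200 J

T₁ = P₁V₁/(nR) = 281×41.6/(3.25×8.314) = 433 K.
Isobaric: P stays 281 kPa; V/T = const ⇒ T₂ = 1070 K, V₂ = 103 L.
W = PΔV = 281×(103−41.6) kPa·L = 17200 J.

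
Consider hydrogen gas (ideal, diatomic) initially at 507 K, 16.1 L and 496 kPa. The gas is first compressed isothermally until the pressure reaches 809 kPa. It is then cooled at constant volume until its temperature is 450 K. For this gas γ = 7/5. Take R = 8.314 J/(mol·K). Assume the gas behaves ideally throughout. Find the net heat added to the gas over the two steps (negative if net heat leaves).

-6150 J

n = P₁V₁/(RT₁) = 496×16.1/(8.314×507) = 1.89 mol.
Step 1 — Isothermal: T stays 507 K; PV = const ⇒ V₂ = 9.87 L, P₂ = 809 kPa.
ΔU = 0 (ideal gas, T constant).
W = nRT ln(V₂/V₁) = 1.89×8.314×507×ln(0.613) = -3910 J.
Q = ΔU + W = -3910 J.
State after step 1: P = 809 kPa, V = 9.87 L, T = 507 K.
Step 2 — Isochoric: V stays 9.87 L; P/T = const ⇒ T₂ = 450 K, P₂ = 718 kPa.
W = 0 (no volume change).
ΔU = nCvΔT = 1.89×20.8×(450−507) = -2240 J.
Q = ΔU = -2240 J.
Net over both steps: W = -3910 J, Q = -6150 J, ΔU = -2240 J.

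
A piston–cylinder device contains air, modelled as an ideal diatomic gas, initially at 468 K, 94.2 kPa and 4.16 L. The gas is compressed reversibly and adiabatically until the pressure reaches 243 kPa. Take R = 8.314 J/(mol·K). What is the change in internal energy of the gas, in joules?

n = P₁V₁/(RT₁) = 94.2×4.16/(8.314×468) = 0.101 mol.
Adiabatic: T₂/T₁ = (P₂/P₁)^((γ−1)/γ) ⇒ T₂ = 468×(2.58)^0.286 = 614 K; V₂ = 2.11 L.
For an ideal gas ΔU = nCvΔT with Cv = (5/2)R = 20.8 J/(mol·K).
ΔU = 0.101×20.8×(614−468) = 305 J.

305 J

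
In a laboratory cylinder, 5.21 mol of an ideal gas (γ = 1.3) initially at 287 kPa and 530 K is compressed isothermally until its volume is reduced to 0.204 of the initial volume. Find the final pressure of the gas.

V₁ = nRT₁/P₁ = 5.21×8.314×530/287 = 80.0 L.
Isothermal: T stays 530 K; PV = const ⇒ V₂ = 16.3 L, P₂ = 1410 kPa.

1410 kPa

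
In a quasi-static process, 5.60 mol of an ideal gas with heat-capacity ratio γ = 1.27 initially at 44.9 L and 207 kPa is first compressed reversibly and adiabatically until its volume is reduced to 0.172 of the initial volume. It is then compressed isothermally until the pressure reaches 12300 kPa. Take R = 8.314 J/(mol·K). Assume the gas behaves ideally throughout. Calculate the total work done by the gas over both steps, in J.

-48600 J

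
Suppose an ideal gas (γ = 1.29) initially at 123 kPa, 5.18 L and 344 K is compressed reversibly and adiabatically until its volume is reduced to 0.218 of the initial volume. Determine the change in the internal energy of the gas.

1220 J

n = P₁V₁/(RT₁) = 123×5.18/(8.314×344) = 0.223 mol.
Adiabatic: TV^(γ−1) = const ⇒ T₂ = 344×(4.59)^0.290 = 535 K; PV^γ = const ⇒ P₂ = 878 kPa.
For an ideal gas ΔU = nCvΔT with Cv = R/(γ−1) = 28.7 J/(mol·K).
ΔU = 0.223×28.7×(535−344) = 1220 J.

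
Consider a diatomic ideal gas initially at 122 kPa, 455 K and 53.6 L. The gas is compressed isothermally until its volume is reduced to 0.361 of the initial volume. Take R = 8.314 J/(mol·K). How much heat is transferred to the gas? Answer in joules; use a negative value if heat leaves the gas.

n = P₁V₁/(RT₁) = 122×53.6/(8.314×455) = 1.73 mol.
Isothermal: T stays 455 K; PV = const ⇒ V₂ = 19.3 L, P₂ = 338 kPa.
ΔU = 0 (ideal gas, T constant).
W = nRT ln(V₂/V₁) = 1.73×8.314×455×ln(0.361) = -6660 J.
Q = ΔU + W = -6660 J.

-6660 J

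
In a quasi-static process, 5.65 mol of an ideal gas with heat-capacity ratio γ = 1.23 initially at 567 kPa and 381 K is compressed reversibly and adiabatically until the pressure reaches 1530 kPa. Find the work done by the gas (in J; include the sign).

V₁ = nRT₁/P₁ = 5.65×8.314×381/567 = 31.6 L.
Adiabatic: T₂/T₁ = (P₂/P₁)^((γ−1)/γ) ⇒ T₂ = 381×(2.70)^0.187 = 459 K; V₂ = 14.1 L.
ΔU = nCvΔT = 5.65×36.1×(459−381) = 15900 J.
Q = 0 for an adiabatic process, so W = −ΔU = -15900 J.

-15900 J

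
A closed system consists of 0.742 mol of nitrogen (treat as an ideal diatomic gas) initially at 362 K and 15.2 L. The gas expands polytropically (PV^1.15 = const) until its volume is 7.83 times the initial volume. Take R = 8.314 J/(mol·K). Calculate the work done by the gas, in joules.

P₁ = nRT₁/V₁ = 0.742×8.314×362/15.2 = 147 kPa.
Polytropic n=1.15: T₂ = T₁(V₁/V₂)^(n−1) = 362×(0.128)^0.15 = 266 K; P₂ = P₁(V₁/V₂)^n = 13.8 kPa.
W = (P₁V₁−P₂V₂)/(n−1) = (147×15.2−13.8×119)/0.15 = 3950 J.

3950 J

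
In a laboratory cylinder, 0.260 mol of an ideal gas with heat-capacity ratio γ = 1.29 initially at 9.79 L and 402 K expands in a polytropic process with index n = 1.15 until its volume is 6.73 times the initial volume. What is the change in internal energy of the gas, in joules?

-745 J

P₁ = nRT₁/V₁ = 0.260×8.314×402/9.79 = 88.8 kPa.
Polytropic n=1.15: T₂ = T₁(V₁/V₂)^(n−1) = 402×(0.149)^0.15 = 302 K; P₂ = P₁(V₁/V₂)^n = 9.91 kPa.
For an ideal gas ΔU = nCvΔT with Cv = R/(γ−1) = 28.7 J/(mol·K).
ΔU = 0.260×28.7×(302−402) = -745 J.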